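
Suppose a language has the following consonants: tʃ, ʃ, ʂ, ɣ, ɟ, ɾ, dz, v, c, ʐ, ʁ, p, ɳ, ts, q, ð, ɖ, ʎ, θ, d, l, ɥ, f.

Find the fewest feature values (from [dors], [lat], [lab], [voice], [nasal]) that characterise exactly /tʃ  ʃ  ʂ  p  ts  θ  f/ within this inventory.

The class [−voice], [−dorsal] has exactly /tʃ, ʃ, ʂ, p, ts, θ, f/ as its extension in this inventory. No smaller conjunction from the listed features achieves this: [−dorsal] alone would also admit /ɾ, dz, v, ʐ, …/; [−voice] alone would also admit /c, q/; and checking the remaining single features turns up none with this extension.

[−voice, −dors]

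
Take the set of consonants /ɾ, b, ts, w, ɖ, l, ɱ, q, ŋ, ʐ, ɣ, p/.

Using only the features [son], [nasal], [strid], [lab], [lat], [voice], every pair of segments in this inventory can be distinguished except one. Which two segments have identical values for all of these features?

ɖ, ɣ

On the given features, /ɖ/ and /ɣ/ have an identical profile: [-sonorant], [-nasal], [-strident], [-labial], [-lateral], [+voice]. No other two segments in the inventory coincide on all 6 features. (They do differ in [continuant], [coronal] and [dorsal], which are not among the given features.)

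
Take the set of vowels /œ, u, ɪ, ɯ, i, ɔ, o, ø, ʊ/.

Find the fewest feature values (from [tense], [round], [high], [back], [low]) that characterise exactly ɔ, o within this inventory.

[-high, +back]

/ɔ, o/ are all [-high], [+back], and no other segment in the inventory matches both values. Dropping any one of them over-generates: [+back] alone would also admit /u, ɯ, ʊ/; [-high] alone would also admit /œ, ø/. No other single listed feature picks out exactly this set either, so fewer than two features will not do.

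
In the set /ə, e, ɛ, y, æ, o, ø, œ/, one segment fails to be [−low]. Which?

æ

/æ/ is the low front unrounded vowel, which is [+low]; the rest — /ø, o, ɛ, œ, ə, y, e/ — are [−low].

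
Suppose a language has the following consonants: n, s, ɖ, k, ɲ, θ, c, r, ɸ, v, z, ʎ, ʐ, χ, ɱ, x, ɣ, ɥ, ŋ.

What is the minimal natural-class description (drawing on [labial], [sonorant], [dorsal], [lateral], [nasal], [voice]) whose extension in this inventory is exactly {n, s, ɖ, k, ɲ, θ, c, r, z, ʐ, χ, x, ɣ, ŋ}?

Every target segment is [−lateral], [−labial]; each remaining inventory member fails at least one of these. Each conjunct is needed — [−labial] alone would also admit /ʎ/; [−lateral] alone would also admit /ɸ, v, ɱ, ɥ/ — and no other single listed feature has exactly this extension, so two is the minimum.

[−lateral, −labial]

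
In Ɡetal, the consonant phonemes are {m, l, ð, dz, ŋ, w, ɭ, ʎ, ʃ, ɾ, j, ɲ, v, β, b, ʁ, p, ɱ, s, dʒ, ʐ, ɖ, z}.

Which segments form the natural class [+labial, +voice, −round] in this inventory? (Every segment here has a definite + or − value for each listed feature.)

Eliminate segments failing any feature: /l, ð, dz, ŋ, ɭ, ʎ, ʃ, ɾ, j, ɲ, ʁ, s, dʒ, ʐ, ɖ, z/ are [−labial]; /w/ is [+round]; /p/ is [−voice]. The remaining /m, v, β, b, ɱ/ satisfy [+labial], [+voice], [−round].

m, v, β, b, ɱ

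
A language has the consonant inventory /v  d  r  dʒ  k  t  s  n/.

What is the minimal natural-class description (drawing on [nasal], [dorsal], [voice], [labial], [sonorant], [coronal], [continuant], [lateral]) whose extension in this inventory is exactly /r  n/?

The target set is precisely the extension of [+sonorant] in this inventory.

[+sonorant]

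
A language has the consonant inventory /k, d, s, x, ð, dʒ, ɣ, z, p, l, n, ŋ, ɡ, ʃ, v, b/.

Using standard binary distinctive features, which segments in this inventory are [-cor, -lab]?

Checking each segment against [-coronal], [-labial]: /k/ (voiceless velar stop), /x/ (voiceless velar fricative), /ɣ/ (voiced velar fricative), /ŋ/ (velar nasal), /ɡ/ (voiced velar stop) satisfy every feature; every other segment in the inventory fails at least one.

k, x, ɣ, ŋ, ɡ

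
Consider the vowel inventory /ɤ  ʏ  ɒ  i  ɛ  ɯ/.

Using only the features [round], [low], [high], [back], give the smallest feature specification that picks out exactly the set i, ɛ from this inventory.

Every target segment is [−back], [−round]; each remaining inventory member fails at least one of these. Each conjunct is needed — [−round] alone would also admit /ɤ, ɯ/; [−back] alone would also admit /ʏ/ — and no other single listed feature has exactly this extension, so two is the minimum.

[−back, −round]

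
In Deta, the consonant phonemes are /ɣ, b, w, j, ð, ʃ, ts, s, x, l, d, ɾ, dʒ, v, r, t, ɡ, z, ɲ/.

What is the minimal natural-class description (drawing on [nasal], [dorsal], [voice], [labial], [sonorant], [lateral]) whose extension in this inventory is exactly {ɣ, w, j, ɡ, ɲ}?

Every target segment is [+voice], [+dorsal]; each remaining inventory member fails at least one of these. Each conjunct is needed — [+dorsal] alone would also admit /x/; [+voice] alone would also admit /b, ð, l, d, …/ — and no other single listed feature has exactly this extension, so two is the minimum.

[+voice, +dorsal]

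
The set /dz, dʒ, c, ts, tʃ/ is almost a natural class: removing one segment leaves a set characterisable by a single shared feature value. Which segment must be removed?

c

[delayed release] (equivalently [strident], [dorsal]) groups all but one: /dz, tʃ, dʒ, ts/ share [+delayed release] while /c/ (voiceless palatal stop) alone is [-delayed release]. Removing any other segment would not leave a single-feature class that excludes it.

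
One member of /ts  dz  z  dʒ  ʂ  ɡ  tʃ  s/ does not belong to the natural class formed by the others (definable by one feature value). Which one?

/tʃ, z, ʂ, dʒ, s, ts, dz/ are all [+strident], but /ɡ/ (voiced velar stop) is [−strident]. No other single segment can be removed to leave a set sharing one feature value that the removed segment lacks, so /ɡ/ is the odd one out.

ɡ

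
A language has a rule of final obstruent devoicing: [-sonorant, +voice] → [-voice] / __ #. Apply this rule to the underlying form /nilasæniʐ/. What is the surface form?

The only segment in the rule's environment that also matches [-sonorant, +voice] is /ʐ/. Applying [-voice] turns the voiced retroflex fricative into /ʂ/ (voiceless retroflex fricative), giving [nilasæniʂ].

[nilasæniʂ]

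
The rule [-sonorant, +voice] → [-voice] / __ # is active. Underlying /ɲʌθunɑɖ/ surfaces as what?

[ɲʌθunɑʈ]

The only segment in the rule's environment that also matches [-sonorant, +voice] is /ɖ/. Applying [-voice] turns the voiced retroflex stop into /ʈ/ (voiceless retroflex stop), giving [ɲʌθunɑʈ].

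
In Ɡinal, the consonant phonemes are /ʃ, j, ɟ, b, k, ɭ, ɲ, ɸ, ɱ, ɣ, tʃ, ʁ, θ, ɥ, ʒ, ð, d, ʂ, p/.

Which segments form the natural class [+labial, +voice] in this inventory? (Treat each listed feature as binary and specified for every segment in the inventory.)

b, ɱ, ɥ

Eliminate segments failing any feature: /ʃ, j, ɟ, k, ɭ, ɲ, ɣ, tʃ, ʁ, θ, ʒ, ð, d, ʂ/ are [−labial]; /ɸ, p/ are [−voice]. The remaining /b, ɱ, ɥ/ satisfy [+labial], [+voice].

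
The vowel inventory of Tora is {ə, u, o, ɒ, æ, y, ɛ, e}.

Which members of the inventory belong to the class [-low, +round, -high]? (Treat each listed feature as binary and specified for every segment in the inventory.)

o

Checking each segment against [-low], [+round], [-high]: /o/ (mid back rounded tense vowel) satisfies every feature; every other segment in the inventory fails at least one.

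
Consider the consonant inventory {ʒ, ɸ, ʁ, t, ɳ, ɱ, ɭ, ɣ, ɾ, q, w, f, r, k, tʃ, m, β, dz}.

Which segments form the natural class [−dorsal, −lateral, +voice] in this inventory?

Checking each segment against [−dorsal], [−lateral], [+voice]: /ʒ/ (voiced postalveolar fricative), /ɳ/ (retroflex nasal), /ɱ/ (labiodental nasal), /ɾ/ (alveolar tap), /r/ (alveolar trill), /m/ (bilabial nasal), among others, satisfy every feature; every other segment in the inventory fails at least one.

ʒ, ɳ, ɱ, ɾ, r, m, β, dz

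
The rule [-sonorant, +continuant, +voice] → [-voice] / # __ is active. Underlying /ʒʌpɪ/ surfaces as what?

Only the initial segment /ʒ/ is both word-initial and matches the structural description. It is a voiced postalveolar fricative, so [-sonorant, +continuant, +voice] holds; changing it to [-voice] with all other features held fixed yields /ʃ/ (voiceless postalveolar fricative). No other segment meets both the structural description and the environment, so the output is [ʃʌpɪ].

[ʃʌpɪ]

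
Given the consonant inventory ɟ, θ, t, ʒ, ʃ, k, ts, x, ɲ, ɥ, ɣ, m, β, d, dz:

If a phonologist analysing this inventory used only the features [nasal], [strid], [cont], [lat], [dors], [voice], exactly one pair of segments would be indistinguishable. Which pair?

ɥ, ɣ

/ɥ/ (labial-palatal glide) and /ɣ/ (voiced velar fricative) are both [-nasal], [-strident], [+continuant], [-lateral], [+dorsal], [+voice], so none of the listed features separates them. (They do differ in [sonorant], [labial], [round] and [back], which are not among the given features.) Every other pair in the inventory differs on at least one listed feature.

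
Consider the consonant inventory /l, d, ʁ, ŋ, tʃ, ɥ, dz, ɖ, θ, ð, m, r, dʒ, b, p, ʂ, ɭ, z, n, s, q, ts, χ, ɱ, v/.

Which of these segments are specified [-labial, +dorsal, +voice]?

Checking each segment against [-labial], [+dorsal], [+voice]: /ʁ/ (voiced uvular fricative), /ŋ/ (velar nasal) satisfy every feature; every other segment in the inventory fails at least one.

ʁ, ŋ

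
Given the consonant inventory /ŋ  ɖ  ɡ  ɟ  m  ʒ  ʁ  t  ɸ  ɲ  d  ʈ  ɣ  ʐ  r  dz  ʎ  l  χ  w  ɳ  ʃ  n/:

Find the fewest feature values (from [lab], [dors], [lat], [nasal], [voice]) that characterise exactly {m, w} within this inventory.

[+voice, +lab]

Every target segment is [+voice], [+labial]; each remaining inventory member fails at least one of these. Each conjunct is needed — [+labial] alone would also admit /ɸ/; [+voice] alone would also admit /ŋ, ɖ, ɡ, ɟ, …/ — and no other single listed feature has exactly this extension, so two is the minimum.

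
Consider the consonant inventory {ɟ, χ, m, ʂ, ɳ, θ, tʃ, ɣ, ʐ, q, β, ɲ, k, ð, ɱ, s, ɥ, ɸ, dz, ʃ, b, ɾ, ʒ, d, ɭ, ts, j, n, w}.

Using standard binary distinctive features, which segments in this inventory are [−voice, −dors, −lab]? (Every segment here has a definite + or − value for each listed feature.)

Checking each segment against [−voice], [−dorsal], [−labial]: /ʂ/ (voiceless retroflex fricative), /θ/ (voiceless dental fricative), /tʃ/ (voiceless postalveolar affricate), /s/ (voiceless alveolar fricative), /ʃ/ (voiceless postalveolar fricative), /ts/ (voiceless alveolar affricate) satisfy every feature; every other segment in the inventory fails at least one.

ʂ, θ, tʃ, s, ʃ, ts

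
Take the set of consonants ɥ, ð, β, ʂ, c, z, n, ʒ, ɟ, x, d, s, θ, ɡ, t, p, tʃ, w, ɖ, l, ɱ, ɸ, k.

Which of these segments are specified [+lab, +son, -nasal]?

ɥ, w

The [+labial] segments are /ɥ, β, p, w, ɱ, ɸ/.
Intersecting with [+sonorant] gives /ɥ, w, ɱ/.
Within that set, [-nasal] leaves /ɥ, w/.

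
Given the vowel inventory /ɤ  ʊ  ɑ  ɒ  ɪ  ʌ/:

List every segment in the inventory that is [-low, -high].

ɤ, ʌ

Among the inventory, the [-low] segments are /ɤ, ʊ, ɪ, ʌ/.
Then [-high] leaves /ɤ, ʌ/.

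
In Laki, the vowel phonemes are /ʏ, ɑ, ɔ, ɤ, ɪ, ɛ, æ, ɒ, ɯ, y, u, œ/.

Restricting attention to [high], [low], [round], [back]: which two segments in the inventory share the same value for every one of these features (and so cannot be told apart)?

y, ʏ

On the given features, /y/ and /ʏ/ have an identical profile: [+high], [-low], [+round], [-back]. No other two segments in the inventory coincide on all 4 features. (They do differ in [tense], which is not among the given features.)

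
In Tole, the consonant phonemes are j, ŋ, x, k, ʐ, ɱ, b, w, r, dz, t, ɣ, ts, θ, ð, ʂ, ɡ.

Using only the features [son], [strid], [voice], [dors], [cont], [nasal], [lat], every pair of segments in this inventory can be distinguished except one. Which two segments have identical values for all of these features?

j, w

On the given features, /j/ and /w/ have an identical profile: [+sonorant], [−strident], [+voice], [+dorsal], [+continuant], [−nasal], [−lateral]. No other two segments in the inventory coincide on all 7 features. (They do differ in [labial], [round] and [back], which are not among the given features.)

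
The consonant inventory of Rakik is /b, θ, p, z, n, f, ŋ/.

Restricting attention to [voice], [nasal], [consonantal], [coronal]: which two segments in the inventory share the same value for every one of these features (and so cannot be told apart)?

f, p

Both /f/ and /p/ are [-voice], [-nasal], [+consonantal], [-coronal]. Since the list omits [continuant] — which does distinguish the voiceless labiodental fricative from the voiceless bilabial stop — this pair collapses; all other pairs remain distinct.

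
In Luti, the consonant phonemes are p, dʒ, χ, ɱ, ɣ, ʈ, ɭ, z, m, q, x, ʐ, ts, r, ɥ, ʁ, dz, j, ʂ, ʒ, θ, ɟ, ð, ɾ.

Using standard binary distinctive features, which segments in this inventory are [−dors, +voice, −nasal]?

dʒ, ɭ, z, ʐ, r, dz, ʒ, ð, ɾ

Checking each segment against [−dorsal], [+voice], [−nasal]: /dʒ/ (voiced postalveolar affricate), /ɭ/ (retroflex lateral approximant), /z/ (voiced alveolar fricative), /ʐ/ (voiced retroflex fricative), /r/ (alveolar trill), /dz/ (voiced alveolar affricate), among others, satisfy every feature; every other segment in the inventory fails at least one.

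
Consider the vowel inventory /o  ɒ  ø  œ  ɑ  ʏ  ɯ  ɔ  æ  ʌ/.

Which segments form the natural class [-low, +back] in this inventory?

Checking each segment against [-low], [+back]: /o/ (mid back rounded tense vowel), /ɯ/ (high back unrounded vowel), /ɔ/ (mid back rounded lax vowel), /ʌ/ (mid back unrounded lax vowel) satisfy every feature; every other segment in the inventory fails at least one.

o, ɯ, ɔ, ʌ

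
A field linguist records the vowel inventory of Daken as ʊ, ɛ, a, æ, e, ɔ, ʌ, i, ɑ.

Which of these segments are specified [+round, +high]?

ʊ

First, the [+round] segments are /ʊ, ɔ/.
Of those, [+high] leaves /ʊ/.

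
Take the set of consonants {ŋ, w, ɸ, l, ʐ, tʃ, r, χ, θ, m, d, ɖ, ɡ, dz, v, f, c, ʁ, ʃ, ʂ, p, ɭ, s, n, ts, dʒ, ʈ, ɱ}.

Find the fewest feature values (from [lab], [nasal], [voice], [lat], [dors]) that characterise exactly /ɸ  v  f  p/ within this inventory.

[-nasal, +lab, -dors]

/ɸ, v, f, p/ are all [-nasal], [+labial], [-dorsal], and no other segment in the inventory matches all three values. Dropping any one of them over-generates: [+labial, -dorsal] alone would also admit /m, ɱ/; [-nasal, -dorsal] alone would also admit /l, ʐ, tʃ, r, …/; [-nasal, +labial] alone would also admit /w/. No other combination of two listed features picks out exactly this set either, so fewer than three features will not do.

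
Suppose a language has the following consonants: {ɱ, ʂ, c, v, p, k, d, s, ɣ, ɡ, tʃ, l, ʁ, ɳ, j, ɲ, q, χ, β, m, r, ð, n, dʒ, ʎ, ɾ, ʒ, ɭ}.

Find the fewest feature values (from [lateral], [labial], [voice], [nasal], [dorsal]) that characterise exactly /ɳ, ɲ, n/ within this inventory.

/ɳ, ɲ, n/ are all [+nasal], [−labial], and no other segment in the inventory matches both values. Dropping any one of them over-generates: [−labial] alone would also admit /ʂ, c, k, d, …/; [+nasal] alone would also admit /ɱ, m/. No other single listed feature picks out exactly this set either, so fewer than two features will not do.

[+nasal, −labial]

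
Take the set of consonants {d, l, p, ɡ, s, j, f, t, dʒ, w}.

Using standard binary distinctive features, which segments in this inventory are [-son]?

The feature [sonorant] marks segments produced without turbulent airflow (nasals, liquids, glides, vowels). In this inventory /d, p, ɡ, s, f, t, dʒ/ lack that property, so they are [-sonorant]; /l, j, w/ are [+sonorant].

d, p, ɡ, s, f, t, dʒ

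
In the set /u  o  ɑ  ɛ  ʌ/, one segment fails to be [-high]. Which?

u

Every segment except /u/ is [-high]. /u/ (high back rounded tense vowel) is [+high], so it is the exception.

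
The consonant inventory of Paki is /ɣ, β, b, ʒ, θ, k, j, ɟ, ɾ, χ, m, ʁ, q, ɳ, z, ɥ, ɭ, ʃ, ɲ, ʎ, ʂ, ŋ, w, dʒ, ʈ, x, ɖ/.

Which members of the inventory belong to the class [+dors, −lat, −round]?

ɣ, k, j, ɟ, χ, ʁ, q, ɲ, ŋ, x

Eliminate segments failing any feature: /β, b, ʒ, θ, ɾ, m, ɳ, z, ɭ, ʃ, ʂ, dʒ, ʈ, ɖ/ are [−dorsal]; /ɥ, w/ are [+round]; /ʎ/ is [+lateral]. The remaining /ɣ, k, j, ɟ, χ, ʁ, q, ɲ, ŋ, x/ satisfy [+dorsal], [−lateral], [−round].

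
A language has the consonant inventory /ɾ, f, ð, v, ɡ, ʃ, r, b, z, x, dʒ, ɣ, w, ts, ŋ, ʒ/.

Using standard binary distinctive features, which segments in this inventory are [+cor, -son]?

Among the inventory, the [+coronal] segments are /ɾ, ð, ʃ, r, z, dʒ, ts, ʒ/.
Then [-sonorant] leaves /ð, ʃ, z, dʒ, ts, ʒ/.

ð, ʃ, z, dʒ, ts, ʒ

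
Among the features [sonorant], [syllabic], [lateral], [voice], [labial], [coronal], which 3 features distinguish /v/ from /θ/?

/v/ is the voiced labiodental fricative and /θ/ is the voiceless dental fricative. Both are [-sonorant], [-syllabic], [-lateral]. /v/ is [+voice] while /θ/ is [-voice]; /v/ is [+labial] while /θ/ is [-labial]; /v/ is [-coronal] while /θ/ is [+coronal], so the distinguishing features are [voice], [labial], [coronal].

[voice], [labial], [coronal]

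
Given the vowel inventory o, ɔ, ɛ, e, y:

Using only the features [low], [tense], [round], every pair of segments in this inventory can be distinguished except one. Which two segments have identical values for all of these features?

On the given features, /o/ and /y/ have an identical profile: [−low], [+tense], [+round]. No other two segments in the inventory coincide on all 3 features. (They do differ in [high] and [back], which are not among the given features.)

o, y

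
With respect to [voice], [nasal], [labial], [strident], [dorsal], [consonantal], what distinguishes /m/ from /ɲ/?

[labial], [dorsal]

/m/ is the bilabial nasal and /ɲ/ is the palatal nasal. Both are [+voice], [+nasal], [−strident], [+consonantal]. /m/ is [+labial] while /ɲ/ is [−labial]; /m/ is [−dorsal] while /ɲ/ is [+dorsal], so the distinguishing features are [labial], [dorsal].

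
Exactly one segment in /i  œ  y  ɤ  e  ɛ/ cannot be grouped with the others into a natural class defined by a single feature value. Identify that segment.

ɤ

/e, œ, i, ɛ, y/ are all [−back], but /ɤ/ (mid back unrounded tense vowel) is [+back]. No other single segment can be removed to leave a set sharing one feature value that the removed segment lacks, so /ɤ/ is the odd one out.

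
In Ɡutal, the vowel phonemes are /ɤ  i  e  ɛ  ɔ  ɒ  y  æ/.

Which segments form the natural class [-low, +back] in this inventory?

First, the [-low] segments are /ɤ, i, e, ɛ, ɔ, y/.
Then [+back] leaves /ɤ, ɔ/.

ɤ, ɔ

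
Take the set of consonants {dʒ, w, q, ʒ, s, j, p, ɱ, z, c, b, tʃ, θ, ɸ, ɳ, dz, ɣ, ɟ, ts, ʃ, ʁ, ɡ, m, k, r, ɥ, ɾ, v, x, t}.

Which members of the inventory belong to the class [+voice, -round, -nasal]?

dʒ, ʒ, j, z, b, dz, ɣ, ɟ, ʁ, ɡ, r, ɾ, v

Among the inventory, the [+voice] segments are /dʒ, w, ʒ, j, ɱ, z, b, ɳ, dz, ɣ, ɟ, ʁ, ɡ, m, r, ɥ, ɾ, v/.
Of those, [-round] gives /dʒ, ʒ, j, ɱ, z, b, ɳ, dz, ɣ, ɟ, ʁ, ɡ, m, r, ɾ, v/.
Then [-nasal] leaves /dʒ, ʒ, j, z, b, dz, ɣ, ɟ, ʁ, ɡ, r, ɾ, v/.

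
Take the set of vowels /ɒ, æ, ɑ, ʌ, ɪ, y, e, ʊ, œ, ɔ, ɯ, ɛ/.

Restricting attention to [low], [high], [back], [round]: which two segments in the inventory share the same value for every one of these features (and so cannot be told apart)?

ɛ, e

/ɛ/ (mid front unrounded lax vowel) and /e/ (mid front unrounded tense vowel) are both [-low], [-high], [-back], [-round], so none of the listed features separates them. (They do differ in [tense], which is not among the given features.) Every other pair in the inventory differs on at least one listed feature.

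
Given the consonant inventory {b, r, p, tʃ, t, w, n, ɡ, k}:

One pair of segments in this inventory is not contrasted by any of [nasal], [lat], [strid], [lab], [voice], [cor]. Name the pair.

w, b

/w/ (labial-velar glide) and /b/ (voiced bilabial stop) are both [−nasal], [−lateral], [−strident], [+labial], [+voice], [−coronal], so none of the listed features separates them. (They do differ in [sonorant], [continuant], [round] and [dorsal], which are not among the given features.) Every other pair in the inventory differs on at least one listed feature.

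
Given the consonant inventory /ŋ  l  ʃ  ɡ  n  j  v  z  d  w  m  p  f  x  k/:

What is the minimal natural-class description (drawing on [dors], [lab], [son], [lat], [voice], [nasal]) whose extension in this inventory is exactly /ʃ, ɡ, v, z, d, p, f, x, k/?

/ʃ, ɡ, v, z, d, p, f, x, k/ are exactly the [−sonorant] segments in the inventory, so a single feature suffices.

[−son]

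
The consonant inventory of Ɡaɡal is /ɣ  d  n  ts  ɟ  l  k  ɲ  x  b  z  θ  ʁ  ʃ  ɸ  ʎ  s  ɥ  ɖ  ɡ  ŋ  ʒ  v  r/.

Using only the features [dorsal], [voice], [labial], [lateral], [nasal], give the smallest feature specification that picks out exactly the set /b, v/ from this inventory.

Every target segment is [+voice], [+labial], [−dorsal]; each remaining inventory member fails at least one of these. Each conjunct is needed — [+labial, −dorsal] alone would also admit /ɸ/; [+voice, −dorsal] alone would also admit /d, n, l, z, …/; [+voice, +labial] alone would also admit /ɥ/ — and no other combination of two listed features has exactly this extension, so three is the minimum.

[+voice, +labial, −dorsal]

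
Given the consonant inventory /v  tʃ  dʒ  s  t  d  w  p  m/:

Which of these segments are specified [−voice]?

tʃ, s, t, p

The [−voice] segments here are /tʃ, s, t, p/; the remaining /v, dʒ, d, w, m/ are [+voice].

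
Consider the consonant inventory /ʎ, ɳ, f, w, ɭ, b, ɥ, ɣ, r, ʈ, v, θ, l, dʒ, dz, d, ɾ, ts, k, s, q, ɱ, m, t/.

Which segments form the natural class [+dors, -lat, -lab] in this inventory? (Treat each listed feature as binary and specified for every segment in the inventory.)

Checking each segment against [+dorsal], [-lateral], [-labial]: /ɣ/ (voiced velar fricative), /k/ (voiceless velar stop), /q/ (voiceless uvular stop) satisfy every feature; every other segment in the inventory fails at least one.

ɣ, k, q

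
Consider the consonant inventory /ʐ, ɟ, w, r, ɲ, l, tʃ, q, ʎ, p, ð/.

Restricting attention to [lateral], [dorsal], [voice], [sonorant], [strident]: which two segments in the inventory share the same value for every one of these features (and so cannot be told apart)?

w, ɲ

On the given features, /w/ and /ɲ/ have an identical profile: [−lateral], [+dorsal], [+voice], [+sonorant], [−strident]. No other two segments in the inventory coincide on all 5 features. (They do differ in [nasal], [continuant], [labial], [round] and [back], which are not among the given features.)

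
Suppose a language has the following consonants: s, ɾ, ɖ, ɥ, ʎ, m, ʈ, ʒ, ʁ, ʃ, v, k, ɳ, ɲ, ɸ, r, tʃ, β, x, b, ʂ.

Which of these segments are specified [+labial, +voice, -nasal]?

ɥ, v, β, b

Checking each segment against [+labial], [+voice], [-nasal]: /ɥ/ (labial-palatal glide), /v/ (voiced labiodental fricative), /β/ (voiced bilabial fricative), /b/ (voiced bilabial stop) satisfy every feature; every other segment in the inventory fails at least one.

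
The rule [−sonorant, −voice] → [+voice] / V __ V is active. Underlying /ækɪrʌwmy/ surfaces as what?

/k/ satisfies [−sonorant, −voice] and sits in V __ V. The [+voice] counterpart of the voiceless velar stop is /ɡ/. Other segments in /ækɪrʌwmy/ either fail the structural description or are not in the environment, so the surface form is [æɡɪrʌwmy].

[æɡɪrʌwmy]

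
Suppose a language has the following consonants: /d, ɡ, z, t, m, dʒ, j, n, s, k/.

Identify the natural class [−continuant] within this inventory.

The feature [continuant] marks segments produced without complete oral closure. In this inventory /d, ɡ, t, m, dʒ, n, k/ lack that property, so they are [−continuant]; /z, j, s/ are [+continuant].

d, ɡ, t, m, dʒ, n, k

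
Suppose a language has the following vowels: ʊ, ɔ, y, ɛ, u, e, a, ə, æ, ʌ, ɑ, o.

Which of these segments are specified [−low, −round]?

Eliminate segments failing any feature: /ʊ, ɔ, y, u, o/ are [+round]; /a, æ, ɑ/ are [+low]. The remaining /ɛ, e, ə, ʌ/ satisfy [−low], [−round].

ɛ, e, ə, ʌ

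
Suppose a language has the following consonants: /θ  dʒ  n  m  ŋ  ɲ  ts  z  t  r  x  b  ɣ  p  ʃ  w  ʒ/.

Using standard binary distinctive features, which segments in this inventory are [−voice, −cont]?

ts, t, p

First, the [−voice] segments are /θ, ts, t, x, p, ʃ/.
Within that set, [−continuant] leaves /ts, t, p/.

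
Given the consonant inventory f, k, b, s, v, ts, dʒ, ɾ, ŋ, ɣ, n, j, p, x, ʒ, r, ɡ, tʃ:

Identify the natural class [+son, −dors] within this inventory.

Eliminate segments failing any feature: /f, k, b, s, v, ts, dʒ, ɣ, p, x, ʒ, ɡ, tʃ/ are [−sonorant]; /ŋ, j/ are [+dorsal]. The remaining /ɾ, n, r/ satisfy [+sonorant], [−dorsal].

ɾ, n, r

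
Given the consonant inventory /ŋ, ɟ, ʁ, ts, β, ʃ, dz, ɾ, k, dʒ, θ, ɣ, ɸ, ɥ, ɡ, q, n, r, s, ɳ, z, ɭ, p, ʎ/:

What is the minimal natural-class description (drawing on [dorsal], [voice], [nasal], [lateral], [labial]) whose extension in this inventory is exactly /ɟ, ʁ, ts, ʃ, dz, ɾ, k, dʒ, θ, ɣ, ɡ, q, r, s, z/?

/ɟ, ʁ, ts, ʃ, dz, ɾ, k, dʒ, θ, ɣ, ɡ, q, r, s, z/ are all [−nasal], [−lateral], [−labial], and no other segment in the inventory matches all three values. Dropping any one of them over-generates: [−lateral, −labial] alone would also admit /ŋ, n, ɳ/; [−nasal, −labial] alone would also admit /ɭ, ʎ/; [−nasal, −lateral] alone would also admit /β, ɸ, ɥ, p/. No other combination of two listed features picks out exactly this set either, so fewer than three features will not do.

[−nasal, −lateral, −labial]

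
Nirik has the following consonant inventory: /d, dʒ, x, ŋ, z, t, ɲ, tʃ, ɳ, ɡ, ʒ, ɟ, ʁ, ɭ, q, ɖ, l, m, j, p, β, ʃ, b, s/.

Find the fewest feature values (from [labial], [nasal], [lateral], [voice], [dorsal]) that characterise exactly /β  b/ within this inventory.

[+voice, −nasal, +labial]

/β, b/ are all [+voice], [−nasal], [+labial], and no other segment in the inventory matches all three values. Dropping any one of them over-generates: [−nasal, +labial] alone would also admit /p/; [+voice, +labial] alone would also admit /m/; [+voice, −nasal] alone would also admit /d, dʒ, z, ɡ, …/. No other combination of two listed features picks out exactly this set either, so fewer than three features will not do.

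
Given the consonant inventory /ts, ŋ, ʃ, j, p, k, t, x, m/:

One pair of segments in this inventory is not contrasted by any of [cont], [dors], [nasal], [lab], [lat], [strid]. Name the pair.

On the given features, /j/ and /x/ have an identical profile: [+continuant], [+dorsal], [−nasal], [−labial], [−lateral], [−strident]. No other two segments in the inventory coincide on all 6 features. (They do differ in [sonorant], [voice] and [back], which are not among the given features.)

j, x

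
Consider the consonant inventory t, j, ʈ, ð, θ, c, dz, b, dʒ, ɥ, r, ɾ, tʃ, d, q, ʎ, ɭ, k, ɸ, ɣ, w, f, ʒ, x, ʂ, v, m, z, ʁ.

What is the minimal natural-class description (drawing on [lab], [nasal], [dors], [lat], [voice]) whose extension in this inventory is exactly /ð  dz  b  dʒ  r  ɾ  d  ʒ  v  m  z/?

/ð, dz, b, dʒ, r, ɾ, d, ʒ, v, m, z/ are all [+voice], [-lateral], [-dorsal], and no other segment in the inventory matches all three values. Dropping any one of them over-generates: [-lateral, -dorsal] alone would also admit /t, ʈ, θ, tʃ, …/; [+voice, -dorsal] alone would also admit /ɭ/; [+voice, -lateral] alone would also admit /j, ɥ, ɣ, w, …/. No other combination of two listed features picks out exactly this set either, so fewer than three features will not do.

[+voice, -lat, -dors]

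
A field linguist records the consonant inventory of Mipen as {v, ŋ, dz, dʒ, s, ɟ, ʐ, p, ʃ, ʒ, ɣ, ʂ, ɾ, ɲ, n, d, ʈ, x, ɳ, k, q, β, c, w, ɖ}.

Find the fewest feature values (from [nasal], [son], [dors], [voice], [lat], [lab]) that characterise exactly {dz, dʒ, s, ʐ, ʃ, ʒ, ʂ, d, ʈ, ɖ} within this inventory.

Every target segment is [-sonorant], [-labial], [-dorsal]; each remaining inventory member fails at least one of these. Each conjunct is needed — [-labial, -dorsal] alone would also admit /ɾ, n, ɳ/; [-sonorant, -dorsal] alone would also admit /v, p, β/; [-sonorant, -labial] alone would also admit /ɟ, ɣ, x, k, …/ — and no other combination of two listed features has exactly this extension, so three is the minimum.

[-son, -lab, -dors]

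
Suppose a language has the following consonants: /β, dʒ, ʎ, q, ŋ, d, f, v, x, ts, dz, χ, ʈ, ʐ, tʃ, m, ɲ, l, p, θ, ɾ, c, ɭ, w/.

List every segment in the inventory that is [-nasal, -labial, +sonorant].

ʎ, l, ɾ, ɭ

Checking each segment against [-nasal], [-labial], [+sonorant]: /ʎ/ (palatal lateral approximant), /l/ (alveolar lateral approximant), /ɾ/ (alveolar tap), /ɭ/ (retroflex lateral approximant) satisfy every feature; every other segment in the inventory fails at least one.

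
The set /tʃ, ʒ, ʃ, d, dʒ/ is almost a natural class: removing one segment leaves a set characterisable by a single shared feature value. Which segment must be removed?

d

[anterior] (equivalently [strident], [distributed]) groups all but one: /tʃ, ʒ, dʒ, ʃ/ share [-anterior] while /d/ (voiced alveolar stop) alone is [+anterior]. Removing any other segment would not leave a single-feature class that excludes it.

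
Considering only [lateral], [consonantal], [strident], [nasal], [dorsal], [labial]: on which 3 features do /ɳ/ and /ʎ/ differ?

/ɳ/ (retroflex nasal) and /ʎ/ (palatal lateral approximant) agree on [+consonantal], [-strident], [-labial]. They differ on [nasal] (/ɳ/ [+], /ʎ/ [-]), [lateral] (/ɳ/ [-], /ʎ/ [+]), [dorsal] (/ɳ/ [-], /ʎ/ [+]).

[nasal], [lateral], [dorsal]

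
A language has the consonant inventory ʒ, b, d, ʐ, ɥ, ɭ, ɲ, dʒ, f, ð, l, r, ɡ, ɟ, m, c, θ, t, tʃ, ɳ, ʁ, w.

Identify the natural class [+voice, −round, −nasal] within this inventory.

Eliminate segments failing any feature: /ɥ, w/ are [+round]; /ɲ, m, ɳ/ are [+nasal]; /f, c, θ, t, tʃ/ are [−voice]. The remaining /ʒ, b, d, ʐ, ɭ, dʒ, ð, l, r, ɡ, ɟ, ʁ/ satisfy [+voice], [−round], [−nasal].

ʒ, b, d, ʐ, ɭ, dʒ, ð, l, r, ɡ, ɟ, ʁ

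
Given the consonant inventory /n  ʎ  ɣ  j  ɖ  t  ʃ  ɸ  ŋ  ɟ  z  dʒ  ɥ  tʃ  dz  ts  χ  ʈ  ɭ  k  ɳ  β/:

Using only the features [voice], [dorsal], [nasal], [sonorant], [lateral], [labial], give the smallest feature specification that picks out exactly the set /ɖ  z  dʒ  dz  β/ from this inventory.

Every target segment is [−sonorant], [+voice], [−dorsal]; each remaining inventory member fails at least one of these. Each conjunct is needed — [+voice, −dorsal] alone would also admit /n, ɭ, ɳ/; [−sonorant, −dorsal] alone would also admit /t, ʃ, ɸ, tʃ, …/; [−sonorant, +voice] alone would also admit /ɣ, ɟ/ — and no other combination of two listed features has exactly this extension, so three is the minimum.

[−sonorant, +voice, −dorsal]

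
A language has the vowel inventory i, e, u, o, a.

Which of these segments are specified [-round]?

The [-round] segments here are /i, e, a/; the remaining /u, o/ are [+round].

i, e, a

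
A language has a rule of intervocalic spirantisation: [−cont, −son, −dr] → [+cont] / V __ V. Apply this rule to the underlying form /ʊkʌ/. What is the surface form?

/k/ satisfies [−cont, −son, −dr] and sits in V __ V. The [+continuant] counterpart of the voiceless velar stop is /x/. Other segments in /ʊkʌ/ either fail the structural description or are not in the environment, so the surface form is [ʊxʌ].

[ʊxʌ]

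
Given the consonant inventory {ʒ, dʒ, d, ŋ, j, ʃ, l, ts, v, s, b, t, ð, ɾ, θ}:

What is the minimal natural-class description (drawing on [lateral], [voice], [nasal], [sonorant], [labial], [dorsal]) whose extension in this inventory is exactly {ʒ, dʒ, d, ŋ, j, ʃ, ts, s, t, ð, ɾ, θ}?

[-lateral, -labial]

Every target segment is [-lateral], [-labial]; each remaining inventory member fails at least one of these. Each conjunct is needed — [-labial] alone would also admit /l/; [-lateral] alone would also admit /v, b/ — and no other single listed feature has exactly this extension, so two is the minimum.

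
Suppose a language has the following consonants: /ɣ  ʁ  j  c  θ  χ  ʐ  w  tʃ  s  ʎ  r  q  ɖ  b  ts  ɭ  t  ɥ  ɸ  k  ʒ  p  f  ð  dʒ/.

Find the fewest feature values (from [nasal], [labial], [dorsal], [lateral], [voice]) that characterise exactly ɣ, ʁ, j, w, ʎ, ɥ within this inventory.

The class [+voice], [+dorsal] has exactly /ɣ, ʁ, j, w, ʎ, ɥ/ as its extension in this inventory. No smaller conjunction from the listed features achieves this: [+dorsal] alone would also admit /c, χ, q, k/; [+voice] alone would also admit /ʐ, r, ɖ, b, …/; and checking the remaining single features turns up none with this extension.

[+voice, +dorsal]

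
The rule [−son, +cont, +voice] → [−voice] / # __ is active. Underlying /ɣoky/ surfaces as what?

/ɣ/ satisfies [−son, +cont, +voice] and sits in # __. The [−voice] counterpart of the voiced velar fricative is /x/. Other segments in /ɣoky/ either fail the structural description or are not in the environment, so the surface form is [xoky].

[xoky]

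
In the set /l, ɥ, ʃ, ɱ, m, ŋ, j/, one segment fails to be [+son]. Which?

Every segment except /ʃ/ is [+sonorant]. /ʃ/ (voiceless postalveolar fricative) is [−sonorant], so it is the exception.

ʃ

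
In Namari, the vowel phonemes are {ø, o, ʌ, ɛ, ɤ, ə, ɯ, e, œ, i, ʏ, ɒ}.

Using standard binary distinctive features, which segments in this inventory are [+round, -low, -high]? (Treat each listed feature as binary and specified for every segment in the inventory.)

ø, o, œ

Eliminate segments failing any feature: /ʌ, ɛ, ɤ, ə, ɯ, e, i/ are [-round]; /ʏ/ is [+high]; /ɒ/ is [+low]. The remaining /ø, o, œ/ satisfy [+round], [-low], [-high].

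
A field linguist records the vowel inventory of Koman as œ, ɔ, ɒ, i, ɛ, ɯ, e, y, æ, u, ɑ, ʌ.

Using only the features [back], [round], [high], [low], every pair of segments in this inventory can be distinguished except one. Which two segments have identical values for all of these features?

ɛ, e

Both /ɛ/ and /e/ are [−back], [−round], [−high], [−low]. Since the list omits [tense] — which does distinguish the mid front unrounded lax vowel from the mid front unrounded tense vowel — this pair collapses; all other pairs remain distinct.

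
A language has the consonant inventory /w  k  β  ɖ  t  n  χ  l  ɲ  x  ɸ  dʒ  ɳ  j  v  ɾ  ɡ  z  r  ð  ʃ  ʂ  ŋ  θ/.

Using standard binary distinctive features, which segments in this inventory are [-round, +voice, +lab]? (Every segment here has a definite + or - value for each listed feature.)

Eliminate segments failing any feature: /w/ is [+round]; /k, t, χ, x, ɸ, ʃ, ʂ, θ/ are [-voice]; /ɖ, n, l, ɲ, dʒ, ɳ, j, ɾ, ɡ, z, r, ð, ŋ/ are [-labial]. The remaining /β, v/ satisfy [-round], [+voice], [+labial].

β, v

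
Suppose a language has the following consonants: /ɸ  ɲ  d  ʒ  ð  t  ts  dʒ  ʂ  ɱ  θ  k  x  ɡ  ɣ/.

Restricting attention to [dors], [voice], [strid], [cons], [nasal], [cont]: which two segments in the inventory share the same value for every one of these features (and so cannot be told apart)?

On the given features, /θ/ and /ɸ/ have an identical profile: [−dorsal], [−voice], [−strident], [+consonantal], [−nasal], [+continuant]. No other two segments in the inventory coincide on all 6 features. (They do differ in [labial] and [coronal], which are not among the given features.)

θ, ɸ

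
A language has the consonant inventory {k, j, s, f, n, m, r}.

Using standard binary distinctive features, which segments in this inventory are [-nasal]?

k, j, s, f, r

The [-nasal] segments here are /k, j, s, f, r/; the remaining /n, m/ are [+nasal].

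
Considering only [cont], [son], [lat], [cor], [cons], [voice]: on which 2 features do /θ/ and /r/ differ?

[sonorant], [voice]

The two segments share [+continuant], [-lateral], [+coronal], [+consonantal]. The only features from the list on which they differ: /θ/ is [-sonorant] while /r/ is [+sonorant]; /θ/ is [-voice] while /r/ is [+voice].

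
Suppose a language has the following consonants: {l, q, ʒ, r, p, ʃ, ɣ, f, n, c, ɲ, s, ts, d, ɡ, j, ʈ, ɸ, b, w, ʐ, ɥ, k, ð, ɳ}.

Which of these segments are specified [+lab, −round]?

First, the [+labial] segments are /p, f, ɸ, b, w, ɥ/.
Of those, [−round] leaves /p, f, ɸ, b/.

p, f, ɸ, b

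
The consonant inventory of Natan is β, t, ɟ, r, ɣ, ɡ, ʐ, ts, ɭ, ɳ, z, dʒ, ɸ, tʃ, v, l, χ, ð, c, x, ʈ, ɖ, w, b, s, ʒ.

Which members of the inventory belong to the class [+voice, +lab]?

β, v, w, b

First, the [+voice] segments are /β, ɟ, r, ɣ, ɡ, ʐ, ɭ, ɳ, z, dʒ, v, l, ð, ɖ, w, b, ʒ/.
Then [+labial] leaves /β, v, w, b/.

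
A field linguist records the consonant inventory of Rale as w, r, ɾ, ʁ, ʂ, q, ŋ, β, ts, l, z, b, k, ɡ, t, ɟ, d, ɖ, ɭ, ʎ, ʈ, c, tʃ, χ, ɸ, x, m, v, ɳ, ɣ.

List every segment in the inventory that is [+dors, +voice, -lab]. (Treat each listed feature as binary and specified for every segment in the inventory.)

ʁ, ŋ, ɡ, ɟ, ʎ, ɣ

Eliminate segments failing any feature: /w/ is [+labial]; /r, ɾ, ʂ, β, ts, l, z, b, t, d, ɖ, ɭ, ʈ, tʃ, ɸ, m, v, ɳ/ are [-dorsal]; /q, k, c, χ, x/ are [-voice]. The remaining /ʁ, ŋ, ɡ, ɟ, ʎ, ɣ/ satisfy [+dorsal], [+voice], [-labial].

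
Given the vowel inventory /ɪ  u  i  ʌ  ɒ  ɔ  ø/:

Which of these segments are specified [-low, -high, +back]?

Checking each segment against [-low], [-high], [+back]: /ʌ/ (mid back unrounded lax vowel), /ɔ/ (mid back rounded lax vowel) satisfy every feature; every other segment in the inventory fails at least one.

ʌ, ɔ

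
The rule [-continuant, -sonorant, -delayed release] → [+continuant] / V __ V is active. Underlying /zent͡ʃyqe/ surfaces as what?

[zent͡ʃyχe]

/q/ satisfies [-continuant, -sonorant, -delayed release] and sits in V __ V. The [+continuant] counterpart of the voiceless uvular stop is /χ/. Other segments in /zent͡ʃyqe/ either fail the structural description or are not in the environment, so the surface form is [zent͡ʃyχe].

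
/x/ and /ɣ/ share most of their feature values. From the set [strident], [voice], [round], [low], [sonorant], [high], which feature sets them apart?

[voice]

/x/ is the voiceless velar fricative and /ɣ/ is the voiced velar fricative. Both are [−strident], [−round], [−low], [−sonorant], [+high]. /x/ is [−voice] while /ɣ/ is [+voice], so the distinguishing feature is [voice].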